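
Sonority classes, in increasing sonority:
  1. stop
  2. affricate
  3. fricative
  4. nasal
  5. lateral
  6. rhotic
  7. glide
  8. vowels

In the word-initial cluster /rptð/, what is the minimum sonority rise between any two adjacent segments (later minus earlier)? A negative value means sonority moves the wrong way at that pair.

/r/ — rhotic, sonority 6.
/p/ — stop, sonority 1.
/t/ — stop, sonority 1.
/ð/ — fricative, sonority 3.
/r/→/p/: change -5.
/p/→/t/: change +0.
/t/→/ð/: change +2.
Minimum = -5.

-5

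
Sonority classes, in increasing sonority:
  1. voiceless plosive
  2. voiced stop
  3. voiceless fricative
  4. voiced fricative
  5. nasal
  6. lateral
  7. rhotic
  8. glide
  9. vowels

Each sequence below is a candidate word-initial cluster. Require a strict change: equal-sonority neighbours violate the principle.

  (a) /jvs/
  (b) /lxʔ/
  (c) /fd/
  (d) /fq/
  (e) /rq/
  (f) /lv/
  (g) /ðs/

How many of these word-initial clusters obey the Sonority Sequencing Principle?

(a) /jvs/: profile 8-4-3 — violates.
(b) /lxʔ/: profile 6-3-1 — violates.
(c) /fd/: profile 3-2 — violates.
(d) /fq/: profile 3-1 — violates.
(e) /rq/: profile 7-1 — violates.
(f) /lv/: profile 6-4 — violates.
(g) /ðs/: profile 4-3 — violates.

0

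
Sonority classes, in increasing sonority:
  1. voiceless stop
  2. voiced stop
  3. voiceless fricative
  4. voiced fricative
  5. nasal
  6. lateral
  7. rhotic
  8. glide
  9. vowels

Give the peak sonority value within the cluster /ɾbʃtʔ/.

7

/ɾ/ is a rhotic (sonority 7).
/b/ is a voiced stop (sonority 2).
/ʃ/ is a voiceless fricative (sonority 3).
/t/ is a voiceless stop (sonority 1).
/ʔ/ is a voiceless stop (sonority 1).
The maximum is 7.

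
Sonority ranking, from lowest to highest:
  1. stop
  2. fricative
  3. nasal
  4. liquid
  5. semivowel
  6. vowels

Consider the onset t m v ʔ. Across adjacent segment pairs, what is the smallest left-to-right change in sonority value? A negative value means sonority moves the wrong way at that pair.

/t/ is a stop (sonority 1).
/m/ is a nasal (sonority 3).
/v/ is a fricative (sonority 2).
/ʔ/ is a stop (sonority 1).
/t/→/m/: change +2.
/m/→/v/: change -1.
/v/→/ʔ/: change -1.
Minimum = -1.

-1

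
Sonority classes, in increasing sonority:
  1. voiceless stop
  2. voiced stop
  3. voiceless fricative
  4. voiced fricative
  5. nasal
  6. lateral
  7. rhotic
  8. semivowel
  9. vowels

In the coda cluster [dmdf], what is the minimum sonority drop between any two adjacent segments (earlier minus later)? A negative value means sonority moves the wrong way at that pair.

/d/ — voiced stop, sonority 2.
/m/ — nasal, sonority 5.
/d/ — voiced stop, sonority 2.
/f/ — voiceless fricative, sonority 3.
/d/→/m/: change -3.
/m/→/d/: change +3.
/d/→/f/: change -1.
Minimum = -3.

-3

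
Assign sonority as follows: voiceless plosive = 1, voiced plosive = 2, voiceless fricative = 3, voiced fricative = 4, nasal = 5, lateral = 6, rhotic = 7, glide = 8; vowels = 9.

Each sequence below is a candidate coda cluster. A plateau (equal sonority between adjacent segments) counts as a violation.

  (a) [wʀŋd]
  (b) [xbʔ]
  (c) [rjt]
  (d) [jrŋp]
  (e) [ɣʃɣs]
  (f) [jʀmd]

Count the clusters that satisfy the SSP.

4

(a) 8-7-5-2 → obeys
(b) 3-2-1 → obeys
(c) 7-8-1 → violates
(d) 8-7-5-1 → obeys
(e) 4-3-4-3 → violates
(f) 8-7-5-2 → obeys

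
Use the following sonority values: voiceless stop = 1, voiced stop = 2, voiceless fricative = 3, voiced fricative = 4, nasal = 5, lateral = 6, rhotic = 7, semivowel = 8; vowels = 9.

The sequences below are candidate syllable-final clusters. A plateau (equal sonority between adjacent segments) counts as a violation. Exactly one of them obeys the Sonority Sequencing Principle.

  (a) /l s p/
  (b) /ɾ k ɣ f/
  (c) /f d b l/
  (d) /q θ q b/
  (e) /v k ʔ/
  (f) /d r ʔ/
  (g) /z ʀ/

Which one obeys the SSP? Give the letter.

(a) sonority 6-3-1: well-formed.
(b) sonority 7-1-4-3: ill-formed.
(c) sonority 3-2-2-6: ill-formed.
(d) sonority 1-3-1-2: ill-formed.
(e) sonority 4-1-1: ill-formed.
(f) sonority 2-7-1: ill-formed.
(g) sonority 4-7: ill-formed.

a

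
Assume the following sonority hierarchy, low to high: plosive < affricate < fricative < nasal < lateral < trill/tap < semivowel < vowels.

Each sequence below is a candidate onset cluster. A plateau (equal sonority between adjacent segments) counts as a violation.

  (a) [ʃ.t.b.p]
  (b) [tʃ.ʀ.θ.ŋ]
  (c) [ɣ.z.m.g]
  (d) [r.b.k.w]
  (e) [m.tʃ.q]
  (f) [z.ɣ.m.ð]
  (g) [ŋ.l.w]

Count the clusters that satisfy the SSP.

(a) sonority 3-1-1-1: ill-formed.
(b) sonority 2-6-3-4: ill-formed.
(c) sonority 3-3-4-1: ill-formed.
(d) sonority 6-1-1-7: ill-formed.
(e) sonority 4-2-1: ill-formed.
(f) sonority 3-3-4-3: ill-formed.
(g) sonority 4-5-7: well-formed.

1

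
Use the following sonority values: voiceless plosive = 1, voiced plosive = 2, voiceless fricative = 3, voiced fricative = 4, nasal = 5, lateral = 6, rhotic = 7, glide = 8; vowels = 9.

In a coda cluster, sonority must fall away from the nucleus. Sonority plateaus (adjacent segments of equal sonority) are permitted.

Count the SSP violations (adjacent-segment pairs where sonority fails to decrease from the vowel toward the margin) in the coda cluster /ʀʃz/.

1

/ʀ/: rhotic = 7.
/ʃ/: voiceless fricative = 3.
/z/: voiced fricative = 4.
/ʀ/→/ʃ/: 7→3 (falls) — ok.
/ʃ/→/z/: 3→4 (does not fall) — violation.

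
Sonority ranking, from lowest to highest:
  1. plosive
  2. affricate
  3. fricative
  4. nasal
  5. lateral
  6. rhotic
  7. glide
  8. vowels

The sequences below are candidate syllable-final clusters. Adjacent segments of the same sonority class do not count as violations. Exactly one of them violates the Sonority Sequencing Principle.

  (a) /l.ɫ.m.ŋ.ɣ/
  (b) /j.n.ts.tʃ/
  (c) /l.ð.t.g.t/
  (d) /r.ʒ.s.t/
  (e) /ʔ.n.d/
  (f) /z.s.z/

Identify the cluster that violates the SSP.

e

(a) /l.ɫ.m.ŋ.ɣ/: profile 5-5-4-4-3 — obeys.
(b) /j.n.ts.tʃ/: profile 7-4-2-2 — obeys.
(c) /l.ð.t.g.t/: profile 5-3-1-1-1 — obeys.
(d) /r.ʒ.s.t/: profile 6-3-3-1 — obeys.
(e) /ʔ.n.d/: profile 1-4-1 — violates.
(f) /z.s.z/: profile 3-3-3 — obeys.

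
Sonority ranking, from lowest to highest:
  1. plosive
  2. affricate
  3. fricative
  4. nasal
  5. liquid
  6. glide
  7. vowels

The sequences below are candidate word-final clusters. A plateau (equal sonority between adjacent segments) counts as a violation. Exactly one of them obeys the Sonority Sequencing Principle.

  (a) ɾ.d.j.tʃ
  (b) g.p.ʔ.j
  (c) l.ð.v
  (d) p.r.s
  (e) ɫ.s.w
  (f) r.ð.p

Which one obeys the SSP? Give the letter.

f

(a) ɾ.d.j.tʃ: profile 5-1-6-2 — violates.
(b) g.p.ʔ.j: profile 1-1-1-6 — violates.
(c) l.ð.v: profile 5-3-3 — violates.
(d) p.r.s: profile 1-5-3 — violates.
(e) ɫ.s.w: profile 5-3-6 — violates.
(f) r.ð.p: profile 5-3-1 — obeys.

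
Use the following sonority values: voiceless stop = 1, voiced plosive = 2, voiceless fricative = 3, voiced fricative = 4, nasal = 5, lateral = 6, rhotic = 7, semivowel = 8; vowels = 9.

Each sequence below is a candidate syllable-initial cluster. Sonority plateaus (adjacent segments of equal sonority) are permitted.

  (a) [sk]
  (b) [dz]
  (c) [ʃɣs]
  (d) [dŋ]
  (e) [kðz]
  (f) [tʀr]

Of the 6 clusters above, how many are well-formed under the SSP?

4

(a) [sk]: profile 3-1 — violates.
(b) [dz]: profile 2-4 — obeys.
(c) [ʃɣs]: profile 3-4-3 — violates.
(d) [dŋ]: profile 2-5 — obeys.
(e) [kðz]: profile 1-4-4 — obeys.
(f) [tʀr]: profile 1-7-7 — obeys.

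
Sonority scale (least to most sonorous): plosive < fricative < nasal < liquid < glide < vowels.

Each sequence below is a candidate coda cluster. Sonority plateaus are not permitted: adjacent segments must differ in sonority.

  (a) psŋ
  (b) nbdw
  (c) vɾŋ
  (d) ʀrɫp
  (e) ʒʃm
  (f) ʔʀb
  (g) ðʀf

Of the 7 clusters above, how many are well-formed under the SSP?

0

(a) sonority 1-2-3: ill-formed.
(b) sonority 3-1-1-5: ill-formed.
(c) sonority 2-4-3: ill-formed.
(d) sonority 4-4-4-1: ill-formed.
(e) sonority 2-2-3: ill-formed.
(f) sonority 1-4-1: ill-formed.
(g) sonority 2-4-2: ill-formed.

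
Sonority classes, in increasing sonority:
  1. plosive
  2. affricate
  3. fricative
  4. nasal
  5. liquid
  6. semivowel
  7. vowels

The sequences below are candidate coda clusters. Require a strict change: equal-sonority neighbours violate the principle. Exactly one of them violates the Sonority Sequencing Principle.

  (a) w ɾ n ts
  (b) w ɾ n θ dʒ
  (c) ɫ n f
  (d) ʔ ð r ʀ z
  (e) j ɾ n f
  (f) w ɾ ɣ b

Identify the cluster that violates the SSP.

d

(a) w ɾ n ts: profile 6-5-4-2 — obeys.
(b) w ɾ n θ dʒ: profile 6-5-4-3-2 — obeys.
(c) ɫ n f: profile 5-4-3 — obeys.
(d) ʔ ð r ʀ z: profile 1-3-5-5-3 — violates.
(e) j ɾ n f: profile 6-5-4-3 — obeys.
(f) w ɾ ɣ b: profile 6-5-3-1 — obeys.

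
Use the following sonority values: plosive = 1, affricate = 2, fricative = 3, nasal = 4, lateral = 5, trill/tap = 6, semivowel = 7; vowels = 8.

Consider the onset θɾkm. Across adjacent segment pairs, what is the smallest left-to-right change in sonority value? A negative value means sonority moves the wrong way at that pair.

-5

/θ/: fricative = 3.
/ɾ/: trill/tap = 6.
/k/: plosive = 1.
/m/: nasal = 4.
/θ/→/ɾ/: change +3.
/ɾ/→/k/: change -5.
/k/→/m/: change +3.
Minimum = -5.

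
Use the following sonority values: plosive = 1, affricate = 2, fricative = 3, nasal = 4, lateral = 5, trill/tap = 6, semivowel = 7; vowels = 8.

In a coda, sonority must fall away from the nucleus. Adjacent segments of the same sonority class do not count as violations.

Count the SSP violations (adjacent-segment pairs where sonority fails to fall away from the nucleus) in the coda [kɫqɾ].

2

/k/ is a plosive (sonority 1).
/ɫ/ is a lateral (sonority 5).
/q/ is a plosive (sonority 1).
/ɾ/ is a trill/tap (sonority 6).
/k/→/ɫ/: 1→5 (does not fall) — violation.
/ɫ/→/q/: 5→1 (falls) — ok.
/q/→/ɾ/: 1→6 (does not fall) — violation.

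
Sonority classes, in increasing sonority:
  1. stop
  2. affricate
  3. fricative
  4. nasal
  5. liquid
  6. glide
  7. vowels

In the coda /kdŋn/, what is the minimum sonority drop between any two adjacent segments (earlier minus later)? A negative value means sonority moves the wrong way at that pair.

-3

/k/ is a stop (sonority 1).
/d/ is a stop (sonority 1).
/ŋ/ is a nasal (sonority 4).
/n/ is a nasal (sonority 4).
/k/→/d/: change +0.
/d/→/ŋ/: change -3.
/ŋ/→/n/: change +0.
Minimum = -3.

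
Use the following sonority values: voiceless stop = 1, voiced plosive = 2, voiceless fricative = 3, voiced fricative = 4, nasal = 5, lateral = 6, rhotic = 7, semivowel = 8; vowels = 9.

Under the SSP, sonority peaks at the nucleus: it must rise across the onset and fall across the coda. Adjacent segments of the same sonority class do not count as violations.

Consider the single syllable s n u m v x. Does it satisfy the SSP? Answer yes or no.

Onset: /s/ is a voiceless fricative (sonority 3), /n/ is a nasal (sonority 5); then the nucleus /u/ (sonority 9).
Onset profile 3-5-9 — rises to the nucleus.
Coda: /m/ is a nasal (sonority 5), /v/ is a voiced fricative (sonority 4), /x/ is a voiceless fricative (sonority 3).
Coda profile 9-5-4-3 — falls from the nucleus.

yes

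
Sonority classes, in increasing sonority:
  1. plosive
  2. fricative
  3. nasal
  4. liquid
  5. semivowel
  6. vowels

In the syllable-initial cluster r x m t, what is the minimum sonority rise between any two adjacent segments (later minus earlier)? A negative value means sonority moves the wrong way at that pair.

-2

/r/ is a liquid (sonority 4).
/x/ is a fricative (sonority 2).
/m/ is a nasal (sonority 3).
/t/ is a plosive (sonority 1).
/r/→/x/: change -2.
/x/→/m/: change +1.
/m/→/t/: change -2.
Minimum = -2.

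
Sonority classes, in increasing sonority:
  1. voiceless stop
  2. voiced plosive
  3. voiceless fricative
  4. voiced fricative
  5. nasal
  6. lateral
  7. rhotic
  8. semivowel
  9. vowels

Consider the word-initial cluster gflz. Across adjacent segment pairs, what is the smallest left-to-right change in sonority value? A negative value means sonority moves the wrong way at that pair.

-2

/g/: voiced plosive = 2.
/f/: voiceless fricative = 3.
/l/: lateral = 6.
/z/: voiced fricative = 4.
/g/→/f/: change +1.
/f/→/l/: change +3.
/l/→/z/: change -2.
Minimum = -2.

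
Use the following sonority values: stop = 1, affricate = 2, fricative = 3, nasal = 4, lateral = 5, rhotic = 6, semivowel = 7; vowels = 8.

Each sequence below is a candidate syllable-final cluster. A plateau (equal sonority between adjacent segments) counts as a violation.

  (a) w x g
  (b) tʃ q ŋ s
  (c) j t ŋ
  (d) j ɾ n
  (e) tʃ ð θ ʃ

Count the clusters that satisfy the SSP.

2

(a) 7-3-1 → obeys
(b) 2-1-4-3 → violates
(c) 7-1-4 → violates
(d) 7-6-4 → obeys
(e) 2-3-3-3 → violates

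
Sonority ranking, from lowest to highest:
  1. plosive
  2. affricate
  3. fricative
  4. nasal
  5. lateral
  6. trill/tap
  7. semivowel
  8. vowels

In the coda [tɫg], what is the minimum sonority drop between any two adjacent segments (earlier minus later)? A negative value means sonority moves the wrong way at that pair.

-4

/t/: plosive = 1.
/ɫ/: lateral = 5.
/g/: plosive = 1.
/t/→/ɫ/: change -4.
/ɫ/→/g/: change +4.
Minimum = -4.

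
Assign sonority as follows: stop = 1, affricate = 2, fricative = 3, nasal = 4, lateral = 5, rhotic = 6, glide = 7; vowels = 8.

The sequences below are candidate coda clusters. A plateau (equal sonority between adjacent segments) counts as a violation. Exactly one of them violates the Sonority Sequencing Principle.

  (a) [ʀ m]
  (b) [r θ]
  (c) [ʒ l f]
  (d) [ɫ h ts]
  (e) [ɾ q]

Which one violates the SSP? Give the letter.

(a) 6-4 → obeys
(b) 6-3 → obeys
(c) 3-5-3 → violates
(d) 5-3-2 → obeys
(e) 6-1 → obeys

c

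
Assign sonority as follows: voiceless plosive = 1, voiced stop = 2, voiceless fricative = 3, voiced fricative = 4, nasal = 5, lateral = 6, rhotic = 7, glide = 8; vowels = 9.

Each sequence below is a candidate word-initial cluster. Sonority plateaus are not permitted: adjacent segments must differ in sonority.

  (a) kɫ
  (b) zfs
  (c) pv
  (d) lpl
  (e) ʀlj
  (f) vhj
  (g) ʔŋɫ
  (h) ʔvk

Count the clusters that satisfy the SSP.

3

(a) 1-6 → obeys
(b) 4-3-3 → violates
(c) 1-4 → obeys
(d) 6-1-6 → violates
(e) 7-6-8 → violates
(f) 4-3-8 → violates
(g) 1-5-6 → obeys
(h) 1-4-1 → violates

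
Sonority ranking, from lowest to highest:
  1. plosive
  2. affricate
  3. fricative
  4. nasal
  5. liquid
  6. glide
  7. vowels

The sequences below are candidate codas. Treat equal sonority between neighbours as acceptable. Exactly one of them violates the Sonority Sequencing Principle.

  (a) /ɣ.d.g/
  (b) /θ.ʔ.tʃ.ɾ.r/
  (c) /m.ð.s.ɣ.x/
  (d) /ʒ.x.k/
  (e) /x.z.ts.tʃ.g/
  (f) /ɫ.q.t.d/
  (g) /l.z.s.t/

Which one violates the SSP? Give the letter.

b

(a) sonority 3-1-1: well-formed.
(b) sonority 3-1-2-5-5: ill-formed.
(c) sonority 4-3-3-3-3: well-formed.
(d) sonority 3-3-1: well-formed.
(e) sonority 3-3-2-2-1: well-formed.
(f) sonority 5-1-1-1: well-formed.
(g) sonority 5-3-3-1: well-formed.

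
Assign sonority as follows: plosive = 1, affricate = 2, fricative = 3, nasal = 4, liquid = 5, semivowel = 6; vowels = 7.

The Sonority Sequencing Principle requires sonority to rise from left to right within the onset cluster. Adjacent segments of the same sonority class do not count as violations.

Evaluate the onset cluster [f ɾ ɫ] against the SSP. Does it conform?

/f/: fricative = 3.
/ɾ/: liquid = 5.
/ɫ/: liquid = 5.
The profile 3-5-5 is non-decreasing (plateaus allowed), so the onset cluster satisfies the SSP.

yes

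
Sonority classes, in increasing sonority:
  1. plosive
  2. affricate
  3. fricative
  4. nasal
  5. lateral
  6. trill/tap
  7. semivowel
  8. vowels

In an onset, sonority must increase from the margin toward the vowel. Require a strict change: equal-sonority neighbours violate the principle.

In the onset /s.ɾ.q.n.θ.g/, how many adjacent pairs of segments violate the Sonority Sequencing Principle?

3

/s/: fricative = 3.
/ɾ/: trill/tap = 6.
/q/: plosive = 1.
/n/: nasal = 4.
/θ/: fricative = 3.
/g/: plosive = 1.
/s/→/ɾ/: 3→6 (rises) — ok.
/ɾ/→/q/: 6→1 (does not rise) — violation.
/q/→/n/: 1→4 (rises) — ok.
/n/→/θ/: 4→3 (does not rise) — violation.
/θ/→/g/: 3→1 (does not rise) — violation.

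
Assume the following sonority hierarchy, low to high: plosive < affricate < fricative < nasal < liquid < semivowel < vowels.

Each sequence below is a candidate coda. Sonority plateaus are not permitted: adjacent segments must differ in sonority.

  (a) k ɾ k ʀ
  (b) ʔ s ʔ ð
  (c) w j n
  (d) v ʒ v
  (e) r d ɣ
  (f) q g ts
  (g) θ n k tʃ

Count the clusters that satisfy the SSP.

0

(a) sonority 1-5-1-5: ill-formed.
(b) sonority 1-3-1-3: ill-formed.
(c) sonority 6-6-4: ill-formed.
(d) sonority 3-3-3: ill-formed.
(e) sonority 5-1-3: ill-formed.
(f) sonority 1-1-2: ill-formed.
(g) sonority 3-4-1-2: ill-formed.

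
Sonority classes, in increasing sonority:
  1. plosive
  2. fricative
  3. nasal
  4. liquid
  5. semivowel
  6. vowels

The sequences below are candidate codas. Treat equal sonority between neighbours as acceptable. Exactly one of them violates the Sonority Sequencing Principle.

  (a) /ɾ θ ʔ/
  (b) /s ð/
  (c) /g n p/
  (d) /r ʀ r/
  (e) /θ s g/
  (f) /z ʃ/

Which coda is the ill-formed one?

(a) 4-2-1 → obeys
(b) 2-2 → obeys
(c) 1-3-1 → violates
(d) 4-4-4 → obeys
(e) 2-2-1 → obeys
(f) 2-2 → obeys

c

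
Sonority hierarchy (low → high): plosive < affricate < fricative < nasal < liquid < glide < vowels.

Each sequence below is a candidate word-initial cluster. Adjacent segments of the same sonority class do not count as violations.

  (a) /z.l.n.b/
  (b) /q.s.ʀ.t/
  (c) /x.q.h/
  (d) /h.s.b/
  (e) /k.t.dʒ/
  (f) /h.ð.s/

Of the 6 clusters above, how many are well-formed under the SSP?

(a) 3-5-4-1 → violates
(b) 1-3-5-1 → violates
(c) 3-1-3 → violates
(d) 3-3-1 → violates
(e) 1-1-2 → obeys
(f) 3-3-3 → obeys

2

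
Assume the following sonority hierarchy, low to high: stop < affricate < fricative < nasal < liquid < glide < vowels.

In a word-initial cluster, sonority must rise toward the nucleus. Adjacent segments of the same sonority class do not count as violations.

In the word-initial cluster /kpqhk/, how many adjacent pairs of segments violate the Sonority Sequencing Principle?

1

/k/ is a stop (sonority 1).
/p/ is a stop (sonority 1).
/q/ is a stop (sonority 1).
/h/ is a fricative (sonority 3).
/k/ is a stop (sonority 1).
/k/→/p/: 1→1 (plateau, allowed) — ok.
/p/→/q/: 1→1 (plateau, allowed) — ok.
/q/→/h/: 1→3 (rises) — ok.
/h/→/k/: 3→1 (does not rise) — violation.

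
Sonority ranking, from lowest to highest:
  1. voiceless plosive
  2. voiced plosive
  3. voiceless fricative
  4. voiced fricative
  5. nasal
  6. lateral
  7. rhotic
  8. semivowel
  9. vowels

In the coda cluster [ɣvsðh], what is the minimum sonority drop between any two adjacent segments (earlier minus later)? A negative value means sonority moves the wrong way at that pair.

-1

/ɣ/ is a voiced fricative (sonority 4).
/v/ is a voiced fricative (sonority 4).
/s/ is a voiceless fricative (sonority 3).
/ð/ is a voiced fricative (sonority 4).
/h/ is a voiceless fricative (sonority 3).
/ɣ/→/v/: change +0.
/v/→/s/: change +1.
/s/→/ð/: change -1.
/ð/→/h/: change +1.
Minimum = -1.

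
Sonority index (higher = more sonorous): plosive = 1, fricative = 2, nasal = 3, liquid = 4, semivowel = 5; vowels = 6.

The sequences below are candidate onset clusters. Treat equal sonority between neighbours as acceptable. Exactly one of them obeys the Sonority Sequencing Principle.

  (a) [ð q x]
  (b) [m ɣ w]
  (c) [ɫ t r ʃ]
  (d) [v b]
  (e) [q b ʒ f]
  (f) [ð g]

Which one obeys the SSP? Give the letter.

e

(a) sonority 2-1-2: ill-formed.
(b) sonority 3-2-5: ill-formed.
(c) sonority 4-1-4-2: ill-formed.
(d) sonority 2-1: ill-formed.
(e) sonority 1-1-2-2: well-formed.
(f) sonority 2-1: ill-formed.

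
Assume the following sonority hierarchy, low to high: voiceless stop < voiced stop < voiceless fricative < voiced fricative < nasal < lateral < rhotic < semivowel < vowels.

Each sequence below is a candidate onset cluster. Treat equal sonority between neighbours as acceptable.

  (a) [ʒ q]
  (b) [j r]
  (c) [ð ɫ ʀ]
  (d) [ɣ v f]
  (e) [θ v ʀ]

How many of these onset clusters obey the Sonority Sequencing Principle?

2

(a) 4-1 → violates
(b) 8-7 → violates
(c) 4-6-7 → obeys
(d) 4-4-3 → violates
(e) 3-4-7 → obeys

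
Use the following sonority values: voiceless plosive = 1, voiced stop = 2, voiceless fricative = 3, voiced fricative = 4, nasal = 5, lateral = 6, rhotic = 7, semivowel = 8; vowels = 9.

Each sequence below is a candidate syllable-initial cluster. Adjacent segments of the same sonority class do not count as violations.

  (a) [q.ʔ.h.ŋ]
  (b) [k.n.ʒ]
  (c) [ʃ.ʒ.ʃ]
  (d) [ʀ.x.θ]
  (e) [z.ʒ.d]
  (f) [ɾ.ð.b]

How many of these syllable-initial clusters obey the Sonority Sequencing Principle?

(a) sonority 1-1-3-5: well-formed.
(b) sonority 1-5-4: ill-formed.
(c) sonority 3-4-3: ill-formed.
(d) sonority 7-3-3: ill-formed.
(e) sonority 4-4-2: ill-formed.
(f) sonority 7-4-2: ill-formed.

1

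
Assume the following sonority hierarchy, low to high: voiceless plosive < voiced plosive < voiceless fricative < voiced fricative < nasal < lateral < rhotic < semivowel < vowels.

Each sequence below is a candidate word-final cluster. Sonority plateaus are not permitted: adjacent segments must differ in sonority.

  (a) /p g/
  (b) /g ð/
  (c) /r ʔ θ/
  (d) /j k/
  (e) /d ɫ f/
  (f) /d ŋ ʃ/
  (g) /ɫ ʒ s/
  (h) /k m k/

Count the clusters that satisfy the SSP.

(a) sonority 1-2: ill-formed.
(b) sonority 2-4: ill-formed.
(c) sonority 7-1-3: ill-formed.
(d) sonority 8-1: well-formed.
(e) sonority 2-6-3: ill-formed.
(f) sonority 2-5-3: ill-formed.
(g) sonority 6-4-3: well-formed.
(h) sonority 1-5-1: ill-formed.

2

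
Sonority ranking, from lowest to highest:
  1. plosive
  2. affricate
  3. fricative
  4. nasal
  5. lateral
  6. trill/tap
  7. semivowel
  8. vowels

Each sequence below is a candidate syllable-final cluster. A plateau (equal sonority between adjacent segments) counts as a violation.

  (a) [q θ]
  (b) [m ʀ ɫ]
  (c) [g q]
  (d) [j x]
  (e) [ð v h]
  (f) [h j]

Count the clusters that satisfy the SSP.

(a) sonority 1-3: ill-formed.
(b) sonority 4-6-5: ill-formed.
(c) sonority 1-1: ill-formed.
(d) sonority 7-3: well-formed.
(e) sonority 3-3-3: ill-formed.
(f) sonority 3-7: ill-formed.

1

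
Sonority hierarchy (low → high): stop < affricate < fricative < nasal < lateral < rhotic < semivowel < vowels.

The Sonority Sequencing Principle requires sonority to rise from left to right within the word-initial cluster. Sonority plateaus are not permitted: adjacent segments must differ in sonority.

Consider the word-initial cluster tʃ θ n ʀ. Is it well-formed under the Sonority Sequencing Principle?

/tʃ/: affricate = 2.
/θ/: fricative = 3.
/n/: nasal = 4.
/ʀ/: rhotic = 6.
The profile 2-3-4-6 strictly rises, so the word-initial cluster satisfies the SSP.

yes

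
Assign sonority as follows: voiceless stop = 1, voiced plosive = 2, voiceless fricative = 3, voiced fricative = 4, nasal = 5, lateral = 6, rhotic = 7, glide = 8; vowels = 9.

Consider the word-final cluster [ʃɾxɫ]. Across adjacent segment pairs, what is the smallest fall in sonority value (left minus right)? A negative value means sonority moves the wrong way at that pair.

-4

/ʃ/ — voiceless fricative, sonority 3.
/ɾ/ — rhotic, sonority 7.
/x/ — voiceless fricative, sonority 3.
/ɫ/ — lateral, sonority 6.
/ʃ/→/ɾ/: change -4.
/ɾ/→/x/: change +4.
/x/→/ɫ/: change -3.
Minimum = -4.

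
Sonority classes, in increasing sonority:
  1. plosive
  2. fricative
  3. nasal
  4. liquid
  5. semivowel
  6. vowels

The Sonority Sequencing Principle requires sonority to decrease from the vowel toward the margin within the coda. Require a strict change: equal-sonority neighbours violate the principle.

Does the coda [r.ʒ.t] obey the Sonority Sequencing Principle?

/r/ — liquid, sonority 4.
/ʒ/ — fricative, sonority 2.
/t/ — plosive, sonority 1.
The profile 4-2-1 strictly falls, so the coda satisfies the SSP.

yes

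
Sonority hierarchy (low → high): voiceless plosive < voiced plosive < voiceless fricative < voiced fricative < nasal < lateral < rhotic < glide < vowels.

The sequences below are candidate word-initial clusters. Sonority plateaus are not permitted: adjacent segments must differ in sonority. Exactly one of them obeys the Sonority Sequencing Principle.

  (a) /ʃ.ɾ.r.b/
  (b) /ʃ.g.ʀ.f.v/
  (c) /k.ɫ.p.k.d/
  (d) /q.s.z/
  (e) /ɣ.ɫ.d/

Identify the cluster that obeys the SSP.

(a) 3-7-7-2 → violates
(b) 3-2-7-3-4 → violates
(c) 1-6-1-1-2 → violates
(d) 1-3-4 → obeys
(e) 4-6-2 → violates

d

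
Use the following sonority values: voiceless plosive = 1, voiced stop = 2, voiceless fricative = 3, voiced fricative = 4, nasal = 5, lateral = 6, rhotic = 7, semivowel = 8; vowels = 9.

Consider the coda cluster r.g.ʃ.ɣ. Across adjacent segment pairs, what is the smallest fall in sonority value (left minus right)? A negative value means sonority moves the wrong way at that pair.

/r/ — rhotic, sonority 7.
/g/ — voiced stop, sonority 2.
/ʃ/ — voiceless fricative, sonority 3.
/ɣ/ — voiced fricative, sonority 4.
/r/→/g/: change +5.
/g/→/ʃ/: change -1.
/ʃ/→/ɣ/: change -1.
Minimum = -1.

-1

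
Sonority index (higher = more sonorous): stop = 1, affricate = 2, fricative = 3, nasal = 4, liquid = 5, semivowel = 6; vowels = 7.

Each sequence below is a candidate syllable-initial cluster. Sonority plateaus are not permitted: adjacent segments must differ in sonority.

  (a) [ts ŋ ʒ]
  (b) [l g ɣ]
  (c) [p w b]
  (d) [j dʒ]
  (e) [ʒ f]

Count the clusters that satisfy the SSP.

0

(a) sonority 2-4-3: ill-formed.
(b) sonority 5-1-3: ill-formed.
(c) sonority 1-6-1: ill-formed.
(d) sonority 6-2: ill-formed.
(e) sonority 3-3: ill-formed.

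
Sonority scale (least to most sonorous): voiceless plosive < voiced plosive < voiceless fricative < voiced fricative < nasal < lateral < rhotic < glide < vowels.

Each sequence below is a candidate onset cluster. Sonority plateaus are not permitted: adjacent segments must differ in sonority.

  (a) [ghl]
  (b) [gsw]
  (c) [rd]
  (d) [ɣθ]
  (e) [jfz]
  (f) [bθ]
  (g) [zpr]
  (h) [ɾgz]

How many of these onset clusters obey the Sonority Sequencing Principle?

3

(a) sonority 2-3-6: well-formed.
(b) sonority 2-3-8: well-formed.
(c) sonority 7-2: ill-formed.
(d) sonority 4-3: ill-formed.
(e) sonority 8-3-4: ill-formed.
(f) sonority 2-3: well-formed.
(g) sonority 4-1-7: ill-formed.
(h) sonority 7-2-4: ill-formed.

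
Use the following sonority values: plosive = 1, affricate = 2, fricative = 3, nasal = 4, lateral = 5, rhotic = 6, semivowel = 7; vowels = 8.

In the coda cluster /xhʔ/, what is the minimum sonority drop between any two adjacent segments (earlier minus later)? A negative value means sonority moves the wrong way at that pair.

/x/ — fricative, sonority 3.
/h/ — fricative, sonority 3.
/ʔ/ — plosive, sonority 1.
/x/→/h/: change +0.
/h/→/ʔ/: change +2.
Minimum = 0.

0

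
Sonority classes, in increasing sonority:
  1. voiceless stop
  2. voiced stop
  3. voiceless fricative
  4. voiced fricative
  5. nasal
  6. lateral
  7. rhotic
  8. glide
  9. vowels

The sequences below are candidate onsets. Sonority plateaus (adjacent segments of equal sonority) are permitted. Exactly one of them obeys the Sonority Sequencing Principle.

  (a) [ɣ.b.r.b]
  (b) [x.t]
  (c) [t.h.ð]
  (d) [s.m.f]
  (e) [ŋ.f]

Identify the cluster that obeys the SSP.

c

(a) 4-2-7-2 → violates
(b) 3-1 → violates
(c) 1-3-4 → obeys
(d) 3-5-3 → violates
(e) 5-3 → violates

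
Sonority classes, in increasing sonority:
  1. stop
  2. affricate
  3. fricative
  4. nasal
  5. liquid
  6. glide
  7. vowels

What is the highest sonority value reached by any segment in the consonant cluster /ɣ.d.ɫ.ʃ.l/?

5

/ɣ/ is a fricative (sonority 3).
/d/ is a stop (sonority 1).
/ɫ/ is a liquid (sonority 5).
/ʃ/ is a fricative (sonority 3).
/l/ is a liquid (sonority 5).
The maximum is 5.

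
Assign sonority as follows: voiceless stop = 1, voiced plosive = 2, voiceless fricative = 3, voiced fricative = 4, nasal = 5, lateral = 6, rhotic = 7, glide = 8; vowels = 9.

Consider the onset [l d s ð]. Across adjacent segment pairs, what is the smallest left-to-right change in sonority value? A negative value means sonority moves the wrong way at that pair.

-4

/l/ — lateral, sonority 6.
/d/ — voiced plosive, sonority 2.
/s/ — voiceless fricative, sonority 3.
/ð/ — voiced fricative, sonority 4.
/l/→/d/: change -4.
/d/→/s/: change +1.
/s/→/ð/: change +1.
Minimum = -4.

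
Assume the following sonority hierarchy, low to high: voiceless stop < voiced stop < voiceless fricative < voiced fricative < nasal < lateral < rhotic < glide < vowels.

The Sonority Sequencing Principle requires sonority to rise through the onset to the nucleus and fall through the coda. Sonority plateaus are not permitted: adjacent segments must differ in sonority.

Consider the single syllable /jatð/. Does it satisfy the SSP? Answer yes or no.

Onset: /j/ is a glide (sonority 8); then the nucleus /a/ (sonority 9).
Onset profile 8-9 — rises to the nucleus.
Coda: /t/ is a voiceless stop (sonority 1), /ð/ is a voiced fricative (sonority 4).
Coda profile 9-1-4 — does not strictly fall throughout.

no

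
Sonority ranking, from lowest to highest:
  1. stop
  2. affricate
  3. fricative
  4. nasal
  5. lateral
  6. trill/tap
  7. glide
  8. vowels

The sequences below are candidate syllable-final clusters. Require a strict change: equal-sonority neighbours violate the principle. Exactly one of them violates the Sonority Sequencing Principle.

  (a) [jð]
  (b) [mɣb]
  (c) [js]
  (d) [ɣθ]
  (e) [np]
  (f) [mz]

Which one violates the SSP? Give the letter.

d

(a) sonority 7-3: well-formed.
(b) sonority 4-3-1: well-formed.
(c) sonority 7-3: well-formed.
(d) sonority 3-3: ill-formed.
(e) sonority 4-1: well-formed.
(f) sonority 4-3: well-formed.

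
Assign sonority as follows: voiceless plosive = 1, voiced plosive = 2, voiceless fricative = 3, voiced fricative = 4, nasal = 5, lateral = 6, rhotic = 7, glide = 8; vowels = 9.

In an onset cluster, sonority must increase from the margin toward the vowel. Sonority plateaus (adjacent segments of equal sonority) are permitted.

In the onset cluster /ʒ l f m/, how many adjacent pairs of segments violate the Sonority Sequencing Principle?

/ʒ/ is a voiced fricative (sonority 4).
/l/ is a lateral (sonority 6).
/f/ is a voiceless fricative (sonority 3).
/m/ is a nasal (sonority 5).
/ʒ/→/l/: 4→6 (rises) — ok.
/l/→/f/: 6→3 (does not rise) — violation.
/f/→/m/: 3→5 (rises) — ok.

1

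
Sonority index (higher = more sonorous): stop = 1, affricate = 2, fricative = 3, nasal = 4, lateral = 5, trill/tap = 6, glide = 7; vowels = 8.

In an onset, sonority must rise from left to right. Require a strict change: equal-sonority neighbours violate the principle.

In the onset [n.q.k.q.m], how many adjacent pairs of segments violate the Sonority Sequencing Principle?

/n/ — nasal, sonority 4.
/q/ — stop, sonority 1.
/k/ — stop, sonority 1.
/q/ — stop, sonority 1.
/m/ — nasal, sonority 4.
/n/→/q/: 4→1 (does not rise) — violation.
/q/→/k/: 1→1 (plateau) — violation.
/k/→/q/: 1→1 (plateau) — violation.
/q/→/m/: 1→4 (rises) — ok.

3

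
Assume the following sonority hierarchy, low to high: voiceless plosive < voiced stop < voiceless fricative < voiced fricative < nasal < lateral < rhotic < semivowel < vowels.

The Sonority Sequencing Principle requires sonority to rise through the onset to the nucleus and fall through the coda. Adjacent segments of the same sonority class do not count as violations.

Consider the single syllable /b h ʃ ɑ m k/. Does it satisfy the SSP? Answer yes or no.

yes

Onset: /b/ is a voiced stop (sonority 2), /h/ is a voiceless fricative (sonority 3), /ʃ/ is a voiceless fricative (sonority 3); then the nucleus /ɑ/ (sonority 9).
Onset profile 2-3-3-9 — rises to the nucleus.
Coda: /m/ is a nasal (sonority 5), /k/ is a voiceless plosive (sonority 1).
Coda profile 9-5-1 — falls from the nucleus.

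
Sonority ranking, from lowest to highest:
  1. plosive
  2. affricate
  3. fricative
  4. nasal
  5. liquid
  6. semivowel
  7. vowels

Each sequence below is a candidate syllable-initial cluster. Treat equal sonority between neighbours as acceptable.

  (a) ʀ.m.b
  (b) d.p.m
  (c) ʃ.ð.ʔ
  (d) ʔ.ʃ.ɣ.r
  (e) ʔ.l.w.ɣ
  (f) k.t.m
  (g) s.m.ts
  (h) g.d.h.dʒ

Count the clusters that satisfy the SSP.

(a) 5-4-1 → violates
(b) 1-1-4 → obeys
(c) 3-3-1 → violates
(d) 1-3-3-5 → obeys
(e) 1-5-6-3 → violates
(f) 1-1-4 → obeys
(g) 3-4-2 → violates
(h) 1-1-3-2 → violates

3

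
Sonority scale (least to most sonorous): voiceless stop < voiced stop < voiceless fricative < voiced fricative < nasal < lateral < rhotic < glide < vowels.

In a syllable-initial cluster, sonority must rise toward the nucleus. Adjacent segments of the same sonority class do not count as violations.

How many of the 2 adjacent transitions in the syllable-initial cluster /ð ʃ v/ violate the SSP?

1

/ð/: voiced fricative = 4.
/ʃ/: voiceless fricative = 3.
/v/: voiced fricative = 4.
/ð/→/ʃ/: 4→3 (does not rise) — violation.
/ʃ/→/v/: 3→4 (rises) — ok.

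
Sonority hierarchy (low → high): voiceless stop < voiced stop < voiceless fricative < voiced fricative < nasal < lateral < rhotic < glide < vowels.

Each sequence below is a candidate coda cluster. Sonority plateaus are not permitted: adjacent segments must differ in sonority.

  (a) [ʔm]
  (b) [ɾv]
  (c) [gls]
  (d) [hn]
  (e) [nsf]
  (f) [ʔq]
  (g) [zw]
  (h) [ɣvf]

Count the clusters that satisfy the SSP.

1

(a) sonority 1-5: ill-formed.
(b) sonority 7-4: well-formed.
(c) sonority 2-6-3: ill-formed.
(d) sonority 3-5: ill-formed.
(e) sonority 5-3-3: ill-formed.
(f) sonority 1-1: ill-formed.
(g) sonority 4-8: ill-formed.
(h) sonority 4-4-3: ill-formed.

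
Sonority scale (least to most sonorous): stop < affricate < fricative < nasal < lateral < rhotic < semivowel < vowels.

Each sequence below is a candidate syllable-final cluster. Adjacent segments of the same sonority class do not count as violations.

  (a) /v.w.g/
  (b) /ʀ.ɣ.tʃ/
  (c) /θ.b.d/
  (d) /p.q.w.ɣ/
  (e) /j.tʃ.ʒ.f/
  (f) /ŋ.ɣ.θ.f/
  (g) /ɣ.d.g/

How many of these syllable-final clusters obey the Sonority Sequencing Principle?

(a) 3-7-1 → violates
(b) 6-3-2 → obeys
(c) 3-1-1 → obeys
(d) 1-1-7-3 → violates
(e) 7-2-3-3 → violates
(f) 4-3-3-3 → obeys
(g) 3-1-1 → obeys

4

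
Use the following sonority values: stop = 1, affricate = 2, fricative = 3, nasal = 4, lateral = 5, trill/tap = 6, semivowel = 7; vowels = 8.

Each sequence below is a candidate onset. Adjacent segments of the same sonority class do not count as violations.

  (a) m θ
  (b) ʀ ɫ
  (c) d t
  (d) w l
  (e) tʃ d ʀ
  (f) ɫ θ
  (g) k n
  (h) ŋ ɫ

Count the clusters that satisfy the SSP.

(a) m θ: profile 4-3 — violates.
(b) ʀ ɫ: profile 6-5 — violates.
(c) d t: profile 1-1 — obeys.
(d) w l: profile 7-5 — violates.
(e) tʃ d ʀ: profile 2-1-6 — violates.
(f) ɫ θ: profile 5-3 — violates.
(g) k n: profile 1-4 — obeys.
(h) ŋ ɫ: profile 4-5 — obeys.

3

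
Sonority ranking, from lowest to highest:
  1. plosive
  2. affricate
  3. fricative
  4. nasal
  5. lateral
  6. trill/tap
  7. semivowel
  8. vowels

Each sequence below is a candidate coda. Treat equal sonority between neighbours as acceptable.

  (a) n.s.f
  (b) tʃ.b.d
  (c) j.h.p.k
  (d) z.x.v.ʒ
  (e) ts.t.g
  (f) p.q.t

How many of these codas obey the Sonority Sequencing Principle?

6

(a) 4-3-3 → obeys
(b) 2-1-1 → obeys
(c) 7-3-1-1 → obeys
(d) 3-3-3-3 → obeys
(e) 2-1-1 → obeys
(f) 1-1-1 → obeys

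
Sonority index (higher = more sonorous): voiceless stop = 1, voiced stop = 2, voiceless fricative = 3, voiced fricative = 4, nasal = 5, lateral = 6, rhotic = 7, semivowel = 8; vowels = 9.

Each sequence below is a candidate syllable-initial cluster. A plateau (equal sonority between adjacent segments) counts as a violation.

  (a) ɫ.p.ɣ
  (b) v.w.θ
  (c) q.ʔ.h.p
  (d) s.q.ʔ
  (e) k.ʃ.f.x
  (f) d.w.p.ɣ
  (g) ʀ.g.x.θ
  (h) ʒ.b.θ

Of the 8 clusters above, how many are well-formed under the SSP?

0

(a) sonority 6-1-4: ill-formed.
(b) sonority 4-8-3: ill-formed.
(c) sonority 1-1-3-1: ill-formed.
(d) sonority 3-1-1: ill-formed.
(e) sonority 1-3-3-3: ill-formed.
(f) sonority 2-8-1-4: ill-formed.
(g) sonority 7-2-3-3: ill-formed.
(h) sonority 4-2-3: ill-formed.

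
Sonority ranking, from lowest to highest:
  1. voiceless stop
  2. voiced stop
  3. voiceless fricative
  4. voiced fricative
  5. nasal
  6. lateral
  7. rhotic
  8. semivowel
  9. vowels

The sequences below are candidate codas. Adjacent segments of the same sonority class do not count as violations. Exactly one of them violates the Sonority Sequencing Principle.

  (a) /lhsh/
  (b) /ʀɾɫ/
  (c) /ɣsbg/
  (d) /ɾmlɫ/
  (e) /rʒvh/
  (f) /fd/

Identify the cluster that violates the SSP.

d

(a) /lhsh/: profile 6-3-3-3 — obeys.
(b) /ʀɾɫ/: profile 7-7-6 — obeys.
(c) /ɣsbg/: profile 4-3-2-2 — obeys.
(d) /ɾmlɫ/: profile 7-5-6-6 — violates.
(e) /rʒvh/: profile 7-4-4-3 — obeys.
(f) /fd/: profile 3-2 — obeys.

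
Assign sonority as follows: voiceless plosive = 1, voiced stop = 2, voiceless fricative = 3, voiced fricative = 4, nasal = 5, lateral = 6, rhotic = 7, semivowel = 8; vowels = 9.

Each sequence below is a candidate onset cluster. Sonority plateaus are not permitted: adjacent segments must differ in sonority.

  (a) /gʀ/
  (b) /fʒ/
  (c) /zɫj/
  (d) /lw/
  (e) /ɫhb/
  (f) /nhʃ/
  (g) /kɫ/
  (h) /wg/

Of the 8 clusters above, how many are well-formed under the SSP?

(a) /gʀ/: profile 2-7 — obeys.
(b) /fʒ/: profile 3-4 — obeys.
(c) /zɫj/: profile 4-6-8 — obeys.
(d) /lw/: profile 6-8 — obeys.
(e) /ɫhb/: profile 6-3-2 — violates.
(f) /nhʃ/: profile 5-3-3 — violates.
(g) /kɫ/: profile 1-6 — obeys.
(h) /wg/: profile 8-2 — violates.

5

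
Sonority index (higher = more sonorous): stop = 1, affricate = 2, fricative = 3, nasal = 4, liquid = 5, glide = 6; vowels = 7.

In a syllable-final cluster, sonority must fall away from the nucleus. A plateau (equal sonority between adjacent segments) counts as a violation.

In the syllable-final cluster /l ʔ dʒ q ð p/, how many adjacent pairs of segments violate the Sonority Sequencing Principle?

2

/l/: liquid = 5.
/ʔ/: stop = 1.
/dʒ/: affricate = 2.
/q/: stop = 1.
/ð/: fricative = 3.
/p/: stop = 1.
/l/→/ʔ/: 5→1 (falls) — ok.
/ʔ/→/dʒ/: 1→2 (does not fall) — violation.
/dʒ/→/q/: 2→1 (falls) — ok.
/q/→/ð/: 1→3 (does not fall) — violation.
/ð/→/p/: 3→1 (falls) — ok.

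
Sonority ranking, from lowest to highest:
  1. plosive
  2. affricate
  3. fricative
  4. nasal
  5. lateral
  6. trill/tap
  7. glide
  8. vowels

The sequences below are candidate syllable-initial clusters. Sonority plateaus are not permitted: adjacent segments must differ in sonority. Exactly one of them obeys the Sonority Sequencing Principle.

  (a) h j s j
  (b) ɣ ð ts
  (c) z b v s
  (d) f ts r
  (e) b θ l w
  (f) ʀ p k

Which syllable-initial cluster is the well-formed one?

(a) 3-7-3-7 → violates
(b) 3-3-2 → violates
(c) 3-1-3-3 → violates
(d) 3-2-6 → violates
(e) 1-3-5-7 → obeys
(f) 6-1-1 → violates

e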